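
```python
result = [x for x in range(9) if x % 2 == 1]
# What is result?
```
Trace:
  x=0
  x=1
  x=2
  x=3
  x=4
  x=5
  x=6
  x=7
  x=8
  result=[1, 3, 5, 7]

Final answer: [1, 3, 5, 7]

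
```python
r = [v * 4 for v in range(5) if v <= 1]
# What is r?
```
Trace:
  v=0
  v=1
  v=2
  v=3
  v=4
  r=[0, 4]

Final answer: [0, 4]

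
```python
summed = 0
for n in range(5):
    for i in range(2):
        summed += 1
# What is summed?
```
Trace:
  summed=0
  summed=1, n=0, i=0
  summed=2, n=0, i=1
  summed=3, n=1, i=0
  summed=4, n=1, i=1
  summed=5, n=2, i=0
  summed=6, n=2, i=1
  summed=7, n=3, i=0
  summed=8, n=3, i=1
  summed=9, n=4, i=0
  summed=10, n=4, i=1

Final answer: 10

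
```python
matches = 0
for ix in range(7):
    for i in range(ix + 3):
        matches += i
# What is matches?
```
Trace:
  matches=0
  matches=0, ix=0, i=0
  matches=1, ix=0, i=1
  matches=3, ix=0, i=2
  matches=3, ix=1, i=0
  matches=4, ix=1, i=1
  matches=6, ix=1, i=2
  matches=9, ix=1, i=3
  matches=9, ix=2, i=0
  matches=10, ix=2, i=1
  matches=12, ix=2, i=2
  matches=15, ix=2, i=3
  matches=19, ix=2, i=4
  matches=19, ix=3, i=0
  matches=20, ix=3, i=1
  matches=22, ix=3, i=2
  matches=25, ix=3, i=3
  matches=29, ix=3, i=4
  matches=34, ix=3, i=5
  matches=34, ix=4, i=0
  matches=35, ix=4, i=1
  matches=37, ix=4, i=2
  matches=40, ix=4, i=3
  matches=44, ix=4, i=4
  matches=49, ix=4, i=5
  matches=55, ix=4, i=6
  matches=55, ix=5, i=0
  matches=56, ix=5, i=1
  matches=58, ix=5, i=2
  matches=61, ix=5, i=3
  matches=65, ix=5, i=4
  matches=70, ix=5, i=5
  matches=76, ix=5, i=6
  matches=83, ix=5, i=7
  matches=83, ix=6, i=0
  matches=84, ix=6, i=1
  matches=86, ix=6, i=2
  matches=89, ix=6, i=3
  matches=93, ix=6, i=4
  matches=98, ix=6, i=5
  matches=104, ix=6, i=6
  matches=111, ix=6, i=7
  matches=119, ix=6, i=8

Final answer: 119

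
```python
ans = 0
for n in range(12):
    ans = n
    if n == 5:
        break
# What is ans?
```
Trace:
  ans=0
  ans=0, n=0
  ans=1, n=1
  ans=2, n=2
  ans=3, n=3
  ans=4, n=4
  ans=5, n=5

Final answer: 5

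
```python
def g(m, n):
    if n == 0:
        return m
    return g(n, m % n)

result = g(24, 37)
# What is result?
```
Call trace:
g(m=24, n=37)
  g(m=37, n=24)
    g(m=24, n=13)
      g(m=13, n=11)
        g(m=11, n=2)
          g(m=2, n=1)
            g(m=1, n=0)
            -> return 1
          -> return 1
        -> return 1
      -> return 1
    -> return 1
  -> return 1
-> return 1

Final answer: 1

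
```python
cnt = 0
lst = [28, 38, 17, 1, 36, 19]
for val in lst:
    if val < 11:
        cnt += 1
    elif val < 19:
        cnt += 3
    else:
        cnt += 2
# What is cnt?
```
Trace:
  cnt=0
  cnt=2, val=28
  cnt=4, val=38
  cnt=7, val=17
  cnt=8, val=1
  cnt=10, val=36
  cnt=12, val=19

Final answer: 12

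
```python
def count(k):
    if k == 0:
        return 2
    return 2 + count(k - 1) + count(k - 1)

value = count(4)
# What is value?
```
Call trace (a repeated sub-call is expanded the first time; later identical calls just restate its return value):
count(k=4)
  count(k=3)
    count(k=2)
      count(k=1)
        count(k=0)
        -> return 2
        count(k=0)
        -> return 2
      -> return 6
      count(k=1) -> return 6  (same call as traced above)
    -> return 14
    count(k=2) -> return 14  (same call as traced above)
  -> return 30
  count(k=3) -> return 30  (same call as traced above)
-> return 62

Final answer: 62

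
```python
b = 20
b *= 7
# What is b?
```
Trace:
  b=20
  b=140

Final answer: 140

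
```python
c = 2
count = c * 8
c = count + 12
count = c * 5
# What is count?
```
Trace:
  c=2
  c=2, count=16
  c=28, count=16
  c=28, count=140

Final answer: 140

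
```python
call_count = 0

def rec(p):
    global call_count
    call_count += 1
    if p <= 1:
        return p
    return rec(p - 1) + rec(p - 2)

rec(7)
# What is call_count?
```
Call trace (a repeated sub-call is expanded the first time; later identical calls just restate its return value):
rec(p=7)
  rec(p=6)
    rec(p=5)
      rec(p=4)
        rec(p=3)
          rec(p=2)
            rec(p=1)
            -> return 1
            rec(p=0)
            -> return 0
          -> return 1
          rec(p=1)
          -> return 1
        -> return 2
        rec(p=2) -> return 1  (same call as traced above)
      -> return 3
      rec(p=3) -> return 2  (same call as traced above)
    -> return 5
    rec(p=4) -> return 3  (same call as traced above)
  -> return 8
  rec(p=5) -> return 5  (same call as traced above)
-> return 13

call_count is incremented once per call, so count the calls in each subtree. Let C(p) = number of calls made by rec(p).
C(0) = C(1) = 1 (base case, no recursion); C(p) = 1 + C(p - 1) + C(p - 2) otherwise.
C(2) = 1 + C(1) + C(0) = 1 + 1 + 1 = 3
C(3) = 1 + C(2) + C(1) = 1 + 3 + 1 = 5
C(4) = 1 + C(3) + C(2) = 1 + 5 + 3 = 9
C(5) = 1 + C(4) + C(3) = 1 + 9 + 5 = 15
C(6) = 1 + C(5) + C(4) = 1 + 15 + 9 = 25
C(7) = 1 + C(6) + C(5) = 1 + 25 + 15 = 41
call_count = C(7) = 41

Final answer: 41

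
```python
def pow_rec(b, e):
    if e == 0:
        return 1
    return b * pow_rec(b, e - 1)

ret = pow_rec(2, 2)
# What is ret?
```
Call trace:
pow_rec(b=2, e=2)
  pow_rec(b=2, e=1)
    pow_rec(b=2, e=0)
    -> return 1
  -> return 2
-> return 4

Final answer: 4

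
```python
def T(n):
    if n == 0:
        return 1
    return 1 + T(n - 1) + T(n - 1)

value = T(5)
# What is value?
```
Call trace (a repeated sub-call is expanded the first time; later identical calls just restate its return value):
T(n=5)
  T(n=4)
    T(n=3)
      T(n=2)
        T(n=1)
          T(n=0)
          -> return 1
          T(n=0)
          -> return 1
        -> return 3
        T(n=1) -> return 3  (same call as traced above)
      -> return 7
      T(n=2) -> return 7  (same call as traced above)
    -> return 15
    T(n=3) -> return 15  (same call as traced above)
  -> return 31
  T(n=4) -> return 31  (same call as traced above)
-> return 63

Final answer: 63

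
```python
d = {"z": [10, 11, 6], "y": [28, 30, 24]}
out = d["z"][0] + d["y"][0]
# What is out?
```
Trace:
  d={'z': [10, 11, 6], 'y': [28, 30, 24]}
  d={'z': [10, 11, 6], 'y': [28, 30, 24]}, out=38

Final answer: 38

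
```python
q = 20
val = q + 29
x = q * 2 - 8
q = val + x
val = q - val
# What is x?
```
Trace:
  q=20
  q=20, val=49
  q=20, val=49, x=32
  q=81, val=49, x=32
  q=81, val=32, x=32

Final answer: 32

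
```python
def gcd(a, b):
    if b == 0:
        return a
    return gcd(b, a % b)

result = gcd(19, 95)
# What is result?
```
Call trace:
gcd(a=19, b=95)
  gcd(a=95, b=19)
    gcd(a=19, b=0)
    -> return 19
  -> return 19
-> return 19

Final answer: 19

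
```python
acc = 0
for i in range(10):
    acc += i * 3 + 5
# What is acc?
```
Trace:
  acc=0
  acc=5, i=0
  acc=13, i=1
  acc=24, i=2
  acc=38, i=3
  acc=55, i=4
  acc=75, i=5
  acc=98, i=6
  acc=124, i=7
  acc=153, i=8
  acc=185, i=9

Final answer: 185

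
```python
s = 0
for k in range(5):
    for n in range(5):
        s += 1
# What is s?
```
Trace:
  s=0
  s=1, k=0, n=0
  s=2, k=0, n=1
  s=3, k=0, n=2
  s=4, k=0, n=3
  s=5, k=0, n=4
  s=6, k=1, n=0
  s=7, k=1, n=1
  s=8, k=1, n=2
  s=9, k=1, n=3
  s=10, k=1, n=4
  s=11, k=2, n=0
  s=12, k=2, n=1
  s=13, k=2, n=2
  s=14, k=2, n=3
  s=15, k=2, n=4
  s=16, k=3, n=0
  s=17, k=3, n=1
  s=18, k=3, n=2
  s=19, k=3, n=3
  s=20, k=3, n=4
  s=21, k=4, n=0
  s=22, k=4, n=1
  s=23, k=4, n=2
  s=24, k=4, n=3
  s=25, k=4, n=4

Final answer: 25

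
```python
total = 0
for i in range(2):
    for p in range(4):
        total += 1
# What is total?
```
Trace:
  total=0
  total=1, i=0, p=0
  total=2, i=0, p=1
  total=3, i=0, p=2
  total=4, i=0, p=3
  total=5, i=1, p=0
  total=6, i=1, p=1
  total=7, i=1, p=2
  total=8, i=1, p=3

Final answer: 8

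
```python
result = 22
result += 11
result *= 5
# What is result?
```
Trace:
  result=22
  result=33
  result=165

Final answer: 165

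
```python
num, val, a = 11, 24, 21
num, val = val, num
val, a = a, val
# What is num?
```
Trace:
  num=11, val=24, a=21
  num=24, val=11, a=21
  num=24, val=21, a=11

Final answer: 24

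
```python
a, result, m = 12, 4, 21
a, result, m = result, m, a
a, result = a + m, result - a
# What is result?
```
Trace:
  a=12, result=4, m=21
  a=4, result=21, m=12
  a=16, result=17, m=12

Final answer: 17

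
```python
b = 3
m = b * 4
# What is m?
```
Trace:
  b=3
  b=3, m=12

Final answer: 12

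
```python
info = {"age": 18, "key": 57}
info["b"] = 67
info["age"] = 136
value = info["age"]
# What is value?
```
Trace:
  info={'age': 18, 'key': 57}
  info={'age': 18, 'key': 57, 'b': 67}
  info={'age': 136, 'key': 57, 'b': 67}
  info={'age': 136, 'key': 57, 'b': 67}, value=136

Final answer: 136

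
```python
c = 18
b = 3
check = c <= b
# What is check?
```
Trace:
  c=18
  c=18, b=3
  c=18, b=3, check=False

Final answer: False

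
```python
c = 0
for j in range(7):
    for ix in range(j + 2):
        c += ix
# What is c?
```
Trace:
  c=0
  c=0, j=0, ix=0
  c=1, j=0, ix=1
  c=1, j=1, ix=0
  c=2, j=1, ix=1
  c=4, j=1, ix=2
  c=4, j=2, ix=0
  c=5, j=2, ix=1
  c=7, j=2, ix=2
  c=10, j=2, ix=3
  c=10, j=3, ix=0
  c=11, j=3, ix=1
  c=13, j=3, ix=2
  c=16, j=3, ix=3
  c=20, j=3, ix=4
  c=20, j=4, ix=0
  c=21, j=4, ix=1
  c=23, j=4, ix=2
  c=26, j=4, ix=3
  c=30, j=4, ix=4
  c=35, j=4, ix=5
  c=35, j=5, ix=0
  c=36, j=5, ix=1
  c=38, j=5, ix=2
  c=41, j=5, ix=3
  c=45, j=5, ix=4
  c=50, j=5, ix=5
  c=56, j=5, ix=6
  c=56, j=6, ix=0
  c=57, j=6, ix=1
  c=59, j=6, ix=2
  c=62, j=6, ix=3
  c=66, j=6, ix=4
  c=71, j=6, ix=5
  c=77, j=6, ix=6
  c=84, j=6, ix=7

Final answer: 84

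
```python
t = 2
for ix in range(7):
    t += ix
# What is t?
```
Trace:
  t=2
  t=2, ix=0
  t=3, ix=1
  t=5, ix=2
  t=8, ix=3
  t=12, ix=4
  t=17, ix=5
  t=23, ix=6

Final answer: 23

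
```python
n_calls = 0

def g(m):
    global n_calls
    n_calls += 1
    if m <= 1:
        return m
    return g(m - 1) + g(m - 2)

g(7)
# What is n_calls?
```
Call trace (a repeated sub-call is expanded the first time; later identical calls just restate its return value):
g(m=7)
  g(m=6)
    g(m=5)
      g(m=4)
        g(m=3)
          g(m=2)
            g(m=1)
            -> return 1
            g(m=0)
            -> return 0
          -> return 1
          g(m=1)
          -> return 1
        -> return 2
        g(m=2) -> return 1  (same call as traced above)
      -> return 3
      g(m=3) -> return 2  (same call as traced above)
    -> return 5
    g(m=4) -> return 3  (same call as traced above)
  -> return 8
  g(m=5) -> return 5  (same call as traced above)
-> return 13

n_calls is incremented once per call, so count the calls in each subtree. Let C(m) = number of calls made by g(m).
C(0) = C(1) = 1 (base case, no recursion); C(m) = 1 + C(m - 1) + C(m - 2) otherwise.
C(2) = 1 + C(1) + C(0) = 1 + 1 + 1 = 3
C(3) = 1 + C(2) + C(1) = 1 + 3 + 1 = 5
C(4) = 1 + C(3) + C(2) = 1 + 5 + 3 = 9
C(5) = 1 + C(4) + C(3) = 1 + 9 + 5 = 15
C(6) = 1 + C(5) + C(4) = 1 + 15 + 9 = 25
C(7) = 1 + C(6) + C(5) = 1 + 25 + 15 = 41
n_calls = C(7) = 41

Final answer: 41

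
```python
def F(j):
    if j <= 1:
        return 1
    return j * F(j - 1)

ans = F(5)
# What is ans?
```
Call trace:
F(j=5)
  F(j=4)
    F(j=3)
      F(j=2)
        F(j=1)
        -> return 1
      -> return 2
    -> return 6
  -> return 24
-> return 120

Final answer: 120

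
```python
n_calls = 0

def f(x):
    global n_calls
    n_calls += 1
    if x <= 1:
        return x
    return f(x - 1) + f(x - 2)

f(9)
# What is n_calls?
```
Call trace (a repeated sub-call is expanded the first time; later identical calls just restate its return value):
f(x=9)
  f(x=8)
    f(x=7)
      f(x=6)
        f(x=5)
          f(x=4)
            f(x=3)
              f(x=2)
                f(x=1)
                -> return 1
                f(x=0)
                -> return 0
              -> return 1
              f(x=1)
              -> return 1
            -> return 2
            f(x=2) -> return 1  (same call as traced above)
          -> return 3
          f(x=3) -> return 2  (same call as traced above)
        -> return 5
        f(x=4) -> return 3  (same call as traced above)
      -> return 8
      f(x=5) -> return 5  (same call as traced above)
    -> return 13
    f(x=6) -> return 8  (same call as traced above)
  -> return 21
  f(x=7) -> return 13  (same call as traced above)
-> return 34

n_calls is incremented once per call, so count the calls in each subtree. Let C(x) = number of calls made by f(x).
C(0) = C(1) = 1 (base case, no recursion); C(x) = 1 + C(x - 1) + C(x - 2) otherwise.
C(2) = 1 + C(1) + C(0) = 1 + 1 + 1 = 3
C(3) = 1 + C(2) + C(1) = 1 + 3 + 1 = 5
C(4) = 1 + C(3) + C(2) = 1 + 5 + 3 = 9
C(5) = 1 + C(4) + C(3) = 1 + 9 + 5 = 15
C(6) = 1 + C(5) + C(4) = 1 + 15 + 9 = 25
C(7) = 1 + C(6) + C(5) = 1 + 25 + 15 = 41
C(8) = 1 + C(7) + C(6) = 1 + 41 + 25 = 67
C(9) = 1 + C(8) + C(7) = 1 + 67 + 41 = 109
n_calls = C(9) = 109

Final answer: 109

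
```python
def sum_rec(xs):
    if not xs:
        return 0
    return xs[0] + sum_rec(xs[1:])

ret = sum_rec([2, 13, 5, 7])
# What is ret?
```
Call trace:
sum_rec(xs=[2, 13, 5, 7])
  sum_rec(xs=[13, 5, 7])
    sum_rec(xs=[5, 7])
      sum_rec(xs=[7])
        sum_rec(xs=[])
        -> return 0
      -> return 7
    -> return 12
  -> return 25
-> return 27

Final answer: 27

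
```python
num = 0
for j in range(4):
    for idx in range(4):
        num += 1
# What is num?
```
Trace:
  num=0
  num=1, j=0, idx=0
  num=2, j=0, idx=1
  num=3, j=0, idx=2
  num=4, j=0, idx=3
  num=5, j=1, idx=0
  num=6, j=1, idx=1
  num=7, j=1, idx=2
  num=8, j=1, idx=3
  num=9, j=2, idx=0
  num=10, j=2, idx=1
  num=11, j=2, idx=2
  num=12, j=2, idx=3
  num=13, j=3, idx=0
  num=14, j=3, idx=1
  num=15, j=3, idx=2
  num=16, j=3, idx=3

Final answer: 16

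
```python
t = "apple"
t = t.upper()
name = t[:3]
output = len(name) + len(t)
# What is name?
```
Trace:
  t='apple'
  t='APPLE'
  t='APPLE', name='APP'
  t='APPLE', name='APP', output=8

Final answer: 'APP'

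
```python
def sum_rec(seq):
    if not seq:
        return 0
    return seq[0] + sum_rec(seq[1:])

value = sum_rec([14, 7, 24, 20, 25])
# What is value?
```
Call trace:
sum_rec(seq=[14, 7, 24, 20, 25])
  sum_rec(seq=[7, 24, 20, 25])
    sum_rec(seq=[24, 20, 25])
      sum_rec(seq=[20, 25])
        sum_rec(seq=[25])
          sum_rec(seq=[])
          -> return 0
        -> return 25
      -> return 45
    -> return 69
  -> return 76
-> return 90

Final answer: 90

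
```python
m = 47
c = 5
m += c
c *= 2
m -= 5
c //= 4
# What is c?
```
Trace:
  m=47
  m=47, c=5
  m=52, c=5
  m=52, c=10
  m=47, c=10
  m=47, c=2

Final answer: 2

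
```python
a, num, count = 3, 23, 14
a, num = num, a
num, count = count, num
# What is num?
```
Trace:
  a=3, num=23, count=14
  a=23, num=3, count=14
  a=23, num=14, count=3

Final answer: 14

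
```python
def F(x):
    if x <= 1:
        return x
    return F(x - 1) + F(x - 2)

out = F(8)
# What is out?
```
Call trace (a repeated sub-call is expanded the first time; later identical calls just restate its return value):
F(x=8)
  F(x=7)
    F(x=6)
      F(x=5)
        F(x=4)
          F(x=3)
            F(x=2)
              F(x=1)
              -> return 1
              F(x=0)
              -> return 0
            -> return 1
            F(x=1)
            -> return 1
          -> return 2
          F(x=2) -> return 1  (same call as traced above)
        -> return 3
        F(x=3) -> return 2  (same call as traced above)
      -> return 5
      F(x=4) -> return 3  (same call as traced above)
    -> return 8
    F(x=5) -> return 5  (same call as traced above)
  -> return 13
  F(x=6) -> return 8  (same call as traced above)
-> return 21

Final answer: 21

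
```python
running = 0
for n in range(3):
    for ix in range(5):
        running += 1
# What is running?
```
Trace:
  running=0
  running=1, n=0, ix=0
  running=2, n=0, ix=1
  running=3, n=0, ix=2
  running=4, n=0, ix=3
  running=5, n=0, ix=4
  running=6, n=1, ix=0
  running=7, n=1, ix=1
  running=8, n=1, ix=2
  running=9, n=1, ix=3
  running=10, n=1, ix=4
  running=11, n=2, ix=0
  running=12, n=2, ix=1
  running=13, n=2, ix=2
  running=14, n=2, ix=3
  running=15, n=2, ix=4

Final answer: 15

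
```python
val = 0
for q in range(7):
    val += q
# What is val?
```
Trace:
  val=0
  val=0, q=0
  val=1, q=1
  val=3, q=2
  val=6, q=3
  val=10, q=4
  val=15, q=5
  val=21, q=6

Final answer: 21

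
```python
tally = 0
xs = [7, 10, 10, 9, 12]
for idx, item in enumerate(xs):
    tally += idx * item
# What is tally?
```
Trace:
  tally=0
  tally=0, idx=0, item=7
  tally=10, idx=1, item=10
  tally=30, idx=2, item=10
  tally=57, idx=3, item=9
  tally=105, idx=4, item=12

Final answer: 105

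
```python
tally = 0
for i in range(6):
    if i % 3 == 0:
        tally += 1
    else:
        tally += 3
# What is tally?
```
Trace:
  tally=0
  tally=1, i=0
  tally=4, i=1
  tally=7, i=2
  tally=8, i=3
  tally=11, i=4
  tally=14, i=5

Final answer: 14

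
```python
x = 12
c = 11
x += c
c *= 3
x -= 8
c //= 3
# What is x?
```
Trace:
  x=12
  x=12, c=11
  x=23, c=11
  x=23, c=33
  x=15, c=33
  x=15, c=11

Final answer: 15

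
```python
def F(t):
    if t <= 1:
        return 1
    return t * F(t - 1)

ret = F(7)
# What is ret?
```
Call trace:
F(t=7)
  F(t=6)
    F(t=5)
      F(t=4)
        F(t=3)
          F(t=2)
            F(t=1)
            -> return 1
          -> return 2
        -> return 6
      -> return 24
    -> return 120
  -> return 720
-> return 5040

Final answer: 5040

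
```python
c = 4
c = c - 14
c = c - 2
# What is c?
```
Trace:
  c=4
  c=-10
  c=-12

Final answer: -12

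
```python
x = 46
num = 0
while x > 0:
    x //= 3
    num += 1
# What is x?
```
Trace:
  x=46
  x=46, num=0
  x=15, num=1
  x=5, num=2
  x=1, num=3
  x=0, num=4

Final answer: 0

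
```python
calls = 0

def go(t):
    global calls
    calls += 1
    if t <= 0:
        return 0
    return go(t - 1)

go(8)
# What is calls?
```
Call trace:
go(t=8)
  go(t=7)
    go(t=6)
      go(t=5)
        go(t=4)
          go(t=3)
            go(t=2)
              go(t=1)
                go(t=0)
                -> return 0
              -> return 0
            -> return 0
          -> return 0
        -> return 0
      -> return 0
    -> return 0
  -> return 0
-> return 0

calls is incremented once per call. go is entered once for each t = 8, 7, 6, 5, 4, 3, 2, 1, 0 (the t <= 0 call returns without recursing), i.e. 8 + 1 calls.
calls = 9

Final answer: 9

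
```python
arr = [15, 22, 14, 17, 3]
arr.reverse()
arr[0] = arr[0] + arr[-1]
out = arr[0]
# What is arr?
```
Trace:
  arr=[15, 22, 14, 17, 3]
  arr=[3, 17, 14, 22, 15]
  arr=[18, 17, 14, 22, 15]
  arr=[18, 17, 14, 22, 15], out=18

Final answer: [18, 17, 14, 22, 15]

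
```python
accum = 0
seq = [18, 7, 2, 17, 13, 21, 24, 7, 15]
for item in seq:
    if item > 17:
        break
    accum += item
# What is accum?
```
Trace:
  accum=0
  accum=0, item=18

Final answer: 0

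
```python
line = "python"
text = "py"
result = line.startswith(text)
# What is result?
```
Trace:
  line='python'
  line='python', text='py'
  line='python', text='py', result=True

Final answer: True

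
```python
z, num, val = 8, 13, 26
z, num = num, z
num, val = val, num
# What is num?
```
Trace:
  z=8, num=13, val=26
  z=13, num=8, val=26
  z=13, num=26, val=8

Final answer: 26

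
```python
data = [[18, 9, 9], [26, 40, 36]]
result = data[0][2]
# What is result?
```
Trace:
  data=[[18, 9, 9], [26, 40, 36]]
  data=[[18, 9, 9], [26, 40, 36]], result=9

Final answer: 9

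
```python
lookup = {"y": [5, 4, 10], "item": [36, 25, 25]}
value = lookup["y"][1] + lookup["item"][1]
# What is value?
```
Trace:
  lookup={'y': [5, 4, 10], 'item': [36, 25, 25]}
  lookup={'y': [5, 4, 10], 'item': [36, 25, 25]}, value=29

Final answer: 29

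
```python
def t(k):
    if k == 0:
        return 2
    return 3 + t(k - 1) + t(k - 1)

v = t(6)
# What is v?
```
Call trace (a repeated sub-call is expanded the first time; later identical calls just restate its return value):
t(k=6)
  t(k=5)
    t(k=4)
      t(k=3)
        t(k=2)
          t(k=1)
            t(k=0)
            -> return 2
            t(k=0)
            -> return 2
          -> return 7
          t(k=1) -> return 7  (same call as traced above)
        -> return 17
        t(k=2) -> return 17  (same call as traced above)
      -> return 37
      t(k=3) -> return 37  (same call as traced above)
    -> return 77
    t(k=4) -> return 77  (same call as traced above)
  -> return 157
  t(k=5) -> return 157  (same call as traced above)
-> return 317

Final answer: 317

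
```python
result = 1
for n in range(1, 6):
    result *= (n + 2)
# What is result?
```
Trace:
  result=1
  result=3, n=1
  result=12, n=2
  result=60, n=3
  result=360, n=4
  result=2520, n=5

Final answer: 2520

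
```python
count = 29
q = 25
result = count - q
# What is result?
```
Trace:
  count=29
  count=29, q=25
  count=29, q=25, result=4

Final answer: 4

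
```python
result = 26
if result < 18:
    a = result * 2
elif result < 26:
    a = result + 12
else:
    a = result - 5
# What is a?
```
Trace:
  result=26
  result=26, a=21

Final answer: 21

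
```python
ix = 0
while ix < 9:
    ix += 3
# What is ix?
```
Trace:
  ix=0
  ix=3
  ix=6
  ix=9

Final answer: 9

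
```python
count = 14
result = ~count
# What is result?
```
Trace:
  count=14
  count=14, result=-15

Final answer: -15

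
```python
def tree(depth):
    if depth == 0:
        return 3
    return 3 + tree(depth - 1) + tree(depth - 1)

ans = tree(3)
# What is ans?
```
Call trace (a repeated sub-call is expanded the first time; later identical calls just restate its return value):
tree(depth=3)
  tree(depth=2)
    tree(depth=1)
      tree(depth=0)
      -> return 3
      tree(depth=0)
      -> return 3
    -> return 9
    tree(depth=1) -> return 9  (same call as traced above)
  -> return 21
  tree(depth=2) -> return 21  (same call as traced above)
-> return 45

Final answer: 45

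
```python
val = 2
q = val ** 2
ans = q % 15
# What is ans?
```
Trace:
  val=2
  val=2, q=4
  val=2, q=4, ans=4

Final answer: 4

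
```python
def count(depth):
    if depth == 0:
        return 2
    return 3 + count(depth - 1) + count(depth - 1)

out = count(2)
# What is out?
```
Call trace (a repeated sub-call is expanded the first time; later identical calls just restate its return value):
count(depth=2)
  count(depth=1)
    count(depth=0)
    -> return 2
    count(depth=0)
    -> return 2
  -> return 7
  count(depth=1) -> return 7  (same call as traced above)
-> return 17

Final answer: 17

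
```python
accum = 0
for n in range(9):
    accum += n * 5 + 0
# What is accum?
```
Trace:
  accum=0
  accum=0, n=0
  accum=5, n=1
  accum=15, n=2
  accum=30, n=3
  accum=50, n=4
  accum=75, n=5
  accum=105, n=6
  accum=140, n=7
  accum=180, n=8

Final answer: 180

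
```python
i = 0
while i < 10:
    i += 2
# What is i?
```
Trace:
  i=0
  i=2
  i=4
  i=6
  i=8
  i=10

Final answer: 10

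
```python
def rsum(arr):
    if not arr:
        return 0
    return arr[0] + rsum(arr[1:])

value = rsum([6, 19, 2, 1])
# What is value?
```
Call trace:
rsum(arr=[6, 19, 2, 1])
  rsum(arr=[19, 2, 1])
    rsum(arr=[2, 1])
      rsum(arr=[1])
        rsum(arr=[])
        -> return 0
      -> return 1
    -> return 3
  -> return 22
-> return 28

Final answer: 28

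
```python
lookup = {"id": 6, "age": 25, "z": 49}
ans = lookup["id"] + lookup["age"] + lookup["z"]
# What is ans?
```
Trace:
  lookup={'id': 6, 'age': 25, 'z': 49}
  lookup={'id': 6, 'age': 25, 'z': 49}, ans=80

Final answer: 80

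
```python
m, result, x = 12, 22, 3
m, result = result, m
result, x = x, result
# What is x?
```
Trace:
  m=12, result=22, x=3
  m=22, result=12, x=3
  m=22, result=3, x=12

Final answer: 12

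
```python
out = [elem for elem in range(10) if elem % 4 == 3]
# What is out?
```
Trace:
  elem=0
  elem=1
  elem=2
  elem=3
  elem=4
  elem=5
  elem=6
  elem=7
  elem=8
  elem=9
  out=[3, 7]

Final answer: [3, 7]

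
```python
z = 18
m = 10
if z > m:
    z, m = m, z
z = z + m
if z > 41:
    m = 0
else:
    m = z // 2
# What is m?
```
Trace:
  z=18
  z=18, m=10
  z=10, m=18
  z=28, m=18
  z=28, m=14

Final answer: 14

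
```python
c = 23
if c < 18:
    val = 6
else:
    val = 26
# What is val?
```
Trace:
  c=23
  c=23, val=26

Final answer: 26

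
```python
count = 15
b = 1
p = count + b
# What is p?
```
Trace:
  count=15
  count=15, b=1
  count=15, b=1, p=16

Final answer: 16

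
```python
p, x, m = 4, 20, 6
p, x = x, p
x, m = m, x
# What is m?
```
Trace:
  p=4, x=20, m=6
  p=20, x=4, m=6
  p=20, x=6, m=4

Final answer: 4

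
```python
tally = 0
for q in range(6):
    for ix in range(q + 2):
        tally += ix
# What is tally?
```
Trace:
  tally=0
  tally=0, q=0, ix=0
  tally=1, q=0, ix=1
  tally=1, q=1, ix=0
  tally=2, q=1, ix=1
  tally=4, q=1, ix=2
  tally=4, q=2, ix=0
  tally=5, q=2, ix=1
  tally=7, q=2, ix=2
  tally=10, q=2, ix=3
  tally=10, q=3, ix=0
  tally=11, q=3, ix=1
  tally=13, q=3, ix=2
  tally=16, q=3, ix=3
  tally=20, q=3, ix=4
  tally=20, q=4, ix=0
  tally=21, q=4, ix=1
  tally=23, q=4, ix=2
  tally=26, q=4, ix=3
  tally=30, q=4, ix=4
  tally=35, q=4, ix=5
  tally=35, q=5, ix=0
  tally=36, q=5, ix=1
  tally=38, q=5, ix=2
  tally=41, q=5, ix=3
  tally=45, q=5, ix=4
  tally=50, q=5, ix=5
  tally=56, q=5, ix=6

Final answer: 56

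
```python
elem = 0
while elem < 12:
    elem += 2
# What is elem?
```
Trace:
  elem=0
  elem=2
  elem=4
  elem=6
  elem=8
  elem=10
  elem=12

Final answer: 12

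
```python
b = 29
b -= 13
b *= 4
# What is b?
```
Trace:
  b=29
  b=16
  b=64

Final answer: 64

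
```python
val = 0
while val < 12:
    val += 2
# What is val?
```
Trace:
  val=0
  val=2
  val=4
  val=6
  val=8
  val=10
  val=12

Final answer: 12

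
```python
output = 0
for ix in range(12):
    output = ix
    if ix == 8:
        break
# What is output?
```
Trace:
  output=0
  output=0, ix=0
  output=1, ix=1
  output=2, ix=2
  output=3, ix=3
  output=4, ix=4
  output=5, ix=5
  output=6, ix=6
  output=7, ix=7
  output=8, ix=8

Final answer: 8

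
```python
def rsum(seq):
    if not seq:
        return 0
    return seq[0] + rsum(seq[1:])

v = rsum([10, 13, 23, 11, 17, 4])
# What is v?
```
Call trace:
rsum(seq=[10, 13, 23, 11, 17, 4])
  rsum(seq=[13, 23, 11, 17, 4])
    rsum(seq=[23, 11, 17, 4])
      rsum(seq=[11, 17, 4])
        rsum(seq=[17, 4])
          rsum(seq=[4])
            rsum(seq=[])
            -> return 0
          -> return 4
        -> return 21
      -> return 32
    -> return 55
  -> return 68
-> return 78

Final answer: 78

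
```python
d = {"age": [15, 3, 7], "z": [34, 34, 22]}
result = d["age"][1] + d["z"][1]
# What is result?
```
Trace:
  d={'age': [15, 3, 7], 'z': [34, 34, 22]}
  d={'age': [15, 3, 7], 'z': [34, 34, 22]}, result=37

Final answer: 37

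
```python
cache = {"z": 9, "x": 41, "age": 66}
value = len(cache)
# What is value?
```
Trace:
  cache={'z': 9, 'x': 41, 'age': 66}
  cache={'z': 9, 'x': 41, 'age': 66}, value=3

Final answer: 3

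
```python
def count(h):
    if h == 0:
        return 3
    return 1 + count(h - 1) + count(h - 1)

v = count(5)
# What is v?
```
Call trace (a repeated sub-call is expanded the first time; later identical calls just restate its return value):
count(h=5)
  count(h=4)
    count(h=3)
      count(h=2)
        count(h=1)
          count(h=0)
          -> return 3
          count(h=0)
          -> return 3
        -> return 7
        count(h=1) -> return 7  (same call as traced above)
      -> return 15
      count(h=2) -> return 15  (same call as traced above)
    -> return 31
    count(h=3) -> return 31  (same call as traced above)
  -> return 63
  count(h=4) -> return 63  (same call as traced above)
-> return 127

Final answer: 127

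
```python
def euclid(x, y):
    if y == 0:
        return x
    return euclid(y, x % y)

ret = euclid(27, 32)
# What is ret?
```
Call trace:
euclid(x=27, y=32)
  euclid(x=32, y=27)
    euclid(x=27, y=5)
      euclid(x=5, y=2)
        euclid(x=2, y=1)
          euclid(x=1, y=0)
          -> return 1
        -> return 1
      -> return 1
    -> return 1
  -> return 1
-> return 1

Final answer: 1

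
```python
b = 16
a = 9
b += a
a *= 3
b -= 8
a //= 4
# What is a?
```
Trace:
  b=16
  b=16, a=9
  b=25, a=9
  b=25, a=27
  b=17, a=27
  b=17, a=6

Final answer: 6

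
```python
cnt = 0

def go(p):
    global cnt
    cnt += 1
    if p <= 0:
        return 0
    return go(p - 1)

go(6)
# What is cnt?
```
Call trace:
go(p=6)
  go(p=5)
    go(p=4)
      go(p=3)
        go(p=2)
          go(p=1)
            go(p=0)
            -> return 0
          -> return 0
        -> return 0
      -> return 0
    -> return 0
  -> return 0
-> return 0

cnt is incremented once per call. go is entered once for each p = 6, 5, 4, 3, 2, 1, 0 (the p <= 0 call returns without recursing), i.e. 6 + 1 calls.
cnt = 7

Final answer: 7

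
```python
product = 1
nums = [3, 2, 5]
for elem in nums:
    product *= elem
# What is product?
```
Trace:
  product=1
  product=3, elem=3
  product=6, elem=2
  product=30, elem=5

Final answer: 30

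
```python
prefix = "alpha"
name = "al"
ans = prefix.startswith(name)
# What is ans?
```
Trace:
  prefix='alpha'
  prefix='alpha', name='al'
  prefix='alpha', name='al', ans=True

Final answer: True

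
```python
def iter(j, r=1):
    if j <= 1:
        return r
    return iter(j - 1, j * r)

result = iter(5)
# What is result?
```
Call trace:
iter(j=5, r=1)
  iter(j=4, r=5)
    iter(j=3, r=20)
      iter(j=2, r=60)
        iter(j=1, r=120)
        -> return 120
      -> return 120
    -> return 120
  -> return 120
-> return 120

Final answer: 120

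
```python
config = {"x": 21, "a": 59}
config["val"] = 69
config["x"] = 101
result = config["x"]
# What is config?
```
Trace:
  config={'x': 21, 'a': 59}
  config={'x': 21, 'a': 59, 'val': 69}
  config={'x': 101, 'a': 59, 'val': 69}
  config={'x': 101, 'a': 59, 'val': 69}, result=101

Final answer: {'x': 101, 'a': 59, 'val': 69}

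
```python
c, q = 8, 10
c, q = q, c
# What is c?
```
Trace:
  c=8, q=10
  c=10, q=8

Final answer: 10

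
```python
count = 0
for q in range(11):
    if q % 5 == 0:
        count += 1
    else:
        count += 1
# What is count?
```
Trace:
  count=0
  count=1, q=0
  count=2, q=1
  count=3, q=2
  count=4, q=3
  count=5, q=4
  count=6, q=5
  count=7, q=6
  count=8, q=7
  count=9, q=8
  count=10, q=9
  count=11, q=10

Final answer: 11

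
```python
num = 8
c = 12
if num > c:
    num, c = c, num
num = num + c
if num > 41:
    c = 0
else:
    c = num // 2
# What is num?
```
Trace:
  num=8
  num=8, c=12
  num=8, c=12
  num=20, c=12
  num=20, c=10

Final answer: 20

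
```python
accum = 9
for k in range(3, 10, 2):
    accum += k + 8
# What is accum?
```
Trace:
  accum=9
  accum=20, k=3
  accum=33, k=5
  accum=48, k=7
  accum=65, k=9

Final answer: 65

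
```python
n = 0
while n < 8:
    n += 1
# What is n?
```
Trace:
  n=0
  n=1
  n=2
  n=3
  n=4
  n=5
  n=6
  n=7
  n=8

Final answer: 8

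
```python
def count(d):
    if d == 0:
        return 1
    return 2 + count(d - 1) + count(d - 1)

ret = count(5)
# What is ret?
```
Call trace (a repeated sub-call is expanded the first time; later identical calls just restate its return value):
count(d=5)
  count(d=4)
    count(d=3)
      count(d=2)
        count(d=1)
          count(d=0)
          -> return 1
          count(d=0)
          -> return 1
        -> return 4
        count(d=1) -> return 4  (same call as traced above)
      -> return 10
      count(d=2) -> return 10  (same call as traced above)
    -> return 22
    count(d=3) -> return 22  (same call as traced above)
  -> return 46
  count(d=4) -> return 46  (same call as traced above)
-> return 94

Final answer: 94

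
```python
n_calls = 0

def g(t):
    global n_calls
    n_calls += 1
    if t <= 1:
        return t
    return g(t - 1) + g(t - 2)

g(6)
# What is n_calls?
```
Call trace (a repeated sub-call is expanded the first time; later identical calls just restate its return value):
g(t=6)
  g(t=5)
    g(t=4)
      g(t=3)
        g(t=2)
          g(t=1)
          -> return 1
          g(t=0)
          -> return 0
        -> return 1
        g(t=1)
        -> return 1
      -> return 2
      g(t=2) -> return 1  (same call as traced above)
    -> return 3
    g(t=3) -> return 2  (same call as traced above)
  -> return 5
  g(t=4) -> return 3  (same call as traced above)
-> return 8

n_calls is incremented once per call, so count the calls in each subtree. Let C(t) = number of calls made by g(t).
C(0) = C(1) = 1 (base case, no recursion); C(t) = 1 + C(t - 1) + C(t - 2) otherwise.
C(2) = 1 + C(1) + C(0) = 1 + 1 + 1 = 3
C(3) = 1 + C(2) + C(1) = 1 + 3 + 1 = 5
C(4) = 1 + C(3) + C(2) = 1 + 5 + 3 = 9
C(5) = 1 + C(4) + C(3) = 1 + 9 + 5 = 15
C(6) = 1 + C(5) + C(4) = 1 + 15 + 9 = 25
n_calls = C(6) = 25

Final answer: 25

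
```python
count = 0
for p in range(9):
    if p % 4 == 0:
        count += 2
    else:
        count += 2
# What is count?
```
Trace:
  count=0
  count=2, p=0
  count=4, p=1
  count=6, p=2
  count=8, p=3
  count=10, p=4
  count=12, p=5
  count=14, p=6
  count=16, p=7
  count=18, p=8

Final answer: 18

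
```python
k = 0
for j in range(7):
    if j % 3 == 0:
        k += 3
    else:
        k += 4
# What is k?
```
Trace:
  k=0
  k=3, j=0
  k=7, j=1
  k=11, j=2
  k=14, j=3
  k=18, j=4
  k=22, j=5
  k=25, j=6

Final answer: 25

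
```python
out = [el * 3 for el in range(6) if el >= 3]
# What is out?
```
Trace:
  el=0
  el=1
  el=2
  el=3
  el=4
  el=5
  out=[9, 12, 15]

Final answer: [9, 12, 15]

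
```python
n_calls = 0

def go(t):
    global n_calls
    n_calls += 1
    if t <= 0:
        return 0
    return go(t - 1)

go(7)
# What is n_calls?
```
Call trace:
go(t=7)
  go(t=6)
    go(t=5)
      go(t=4)
        go(t=3)
          go(t=2)
            go(t=1)
              go(t=0)
              -> return 0
            -> return 0
          -> return 0
        -> return 0
      -> return 0
    -> return 0
  -> return 0
-> return 0

n_calls is incremented once per call. go is entered once for each t = 7, 6, 5, 4, 3, 2, 1, 0 (the t <= 0 call returns without recursing), i.e. 7 + 1 calls.
n_calls = 8

Final answer: 8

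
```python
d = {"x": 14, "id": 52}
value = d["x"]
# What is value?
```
Trace:
  d={'x': 14, 'id': 52}
  d={'x': 14, 'id': 52}, value=14

Final answer: 14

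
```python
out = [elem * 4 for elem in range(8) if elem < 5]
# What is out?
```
Trace:
  elem=0
  elem=1
  elem=2
  elem=3
  elem=4
  elem=5
  elem=6
  elem=7
  out=[0, 4, 8, 12, 16]

Final answer: [0, 4, 8, 12, 16]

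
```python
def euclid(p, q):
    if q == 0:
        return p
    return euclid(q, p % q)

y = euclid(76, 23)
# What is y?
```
Call trace:
euclid(p=76, q=23)
  euclid(p=23, q=7)
    euclid(p=7, q=2)
      euclid(p=2, q=1)
        euclid(p=1, q=0)
        -> return 1
      -> return 1
    -> return 1
  -> return 1
-> return 1

Final answer: 1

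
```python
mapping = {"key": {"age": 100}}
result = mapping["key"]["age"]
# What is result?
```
Trace:
  mapping={'key': {'age': 100}}
  mapping={'key': {'age': 100}}, result=100

Final answer: 100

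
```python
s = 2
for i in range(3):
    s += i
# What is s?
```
Trace:
  s=2
  s=2, i=0
  s=3, i=1
  s=5, i=2

Final answer: 5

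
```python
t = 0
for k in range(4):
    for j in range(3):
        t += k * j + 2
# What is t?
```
Trace:
  t=0
  t=2, k=0, j=0
  t=4, k=0, j=1
  t=6, k=0, j=2
  t=8, k=1, j=0
  t=11, k=1, j=1
  t=15, k=1, j=2
  t=17, k=2, j=0
  t=21, k=2, j=1
  t=27, k=2, j=2
  t=29, k=3, j=0
  t=34, k=3, j=1
  t=42, k=3, j=2

Final answer: 42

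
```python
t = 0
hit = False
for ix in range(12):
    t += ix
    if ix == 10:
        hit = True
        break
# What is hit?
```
Trace:
  t=0
  t=0, hit=False
  t=0, hit=False, ix=0
  t=1, hit=False, ix=1
  t=3, hit=False, ix=2
  t=6, hit=False, ix=3
  t=10, hit=False, ix=4
  t=15, hit=False, ix=5
  t=21, hit=False, ix=6
  t=28, hit=False, ix=7
  t=36, hit=False, ix=8
  t=45, hit=False, ix=9
  t=55, hit=True, ix=10

Final answer: True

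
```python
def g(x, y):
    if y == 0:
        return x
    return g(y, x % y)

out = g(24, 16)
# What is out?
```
Call trace:
g(x=24, y=16)
  g(x=16, y=8)
    g(x=8, y=0)
    -> return 8
  -> return 8
-> return 8

Final answer: 8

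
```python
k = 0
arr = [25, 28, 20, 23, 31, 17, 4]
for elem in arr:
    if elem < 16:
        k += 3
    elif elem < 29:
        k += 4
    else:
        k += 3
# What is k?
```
Trace:
  k=0
  k=4, elem=25
  k=8, elem=28
  k=12, elem=20
  k=16, elem=23
  k=19, elem=31
  k=23, elem=17
  k=26, elem=4

Final answer: 26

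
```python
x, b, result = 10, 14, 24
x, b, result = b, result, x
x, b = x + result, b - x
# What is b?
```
Trace:
  x=10, b=14, result=24
  x=14, b=24, result=10
  x=24, b=10, result=10

Final answer: 10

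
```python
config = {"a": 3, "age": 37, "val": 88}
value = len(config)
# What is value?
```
Trace:
  config={'a': 3, 'age': 37, 'val': 88}
  config={'a': 3, 'age': 37, 'val': 88}, value=3

Final answer: 3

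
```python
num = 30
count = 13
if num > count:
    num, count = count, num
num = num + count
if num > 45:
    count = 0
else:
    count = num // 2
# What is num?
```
Trace:
  num=30
  num=30, count=13
  num=13, count=30
  num=43, count=30
  num=43, count=21

Final answer: 43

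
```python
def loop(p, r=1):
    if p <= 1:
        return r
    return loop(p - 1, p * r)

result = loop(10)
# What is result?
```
Call trace:
loop(p=10, r=1)
  loop(p=9, r=10)
    loop(p=8, r=90)
      loop(p=7, r=720)
        loop(p=6, r=5040)
          loop(p=5, r=30240)
            loop(p=4, r=151200)
              loop(p=3, r=604800)
                loop(p=2, r=1814400)
                  loop(p=1, r=3628800)
                  -> return 3628800
                -> return 3628800
              -> return 3628800
            -> return 3628800
          -> return 3628800
        -> return 3628800
      -> return 3628800
    -> return 3628800
  -> return 3628800
-> return 3628800

Final answer: 3628800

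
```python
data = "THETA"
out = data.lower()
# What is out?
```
Trace:
  data='THETA'
  data='THETA', out='theta'

Final answer: 'theta'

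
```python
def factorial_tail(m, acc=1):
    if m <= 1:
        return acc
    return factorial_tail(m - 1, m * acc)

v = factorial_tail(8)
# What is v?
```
Call trace:
factorial_tail(m=8, acc=1)
  factorial_tail(m=7, acc=8)
    factorial_tail(m=6, acc=56)
      factorial_tail(m=5, acc=336)
        factorial_tail(m=4, acc=1680)
          factorial_tail(m=3, acc=6720)
            factorial_tail(m=2, acc=20160)
              factorial_tail(m=1, acc=40320)
              -> return 40320
            -> return 40320
          -> return 40320
        -> return 40320
      -> return 40320
    -> return 40320
  -> return 40320
-> return 40320

Final answer: 40320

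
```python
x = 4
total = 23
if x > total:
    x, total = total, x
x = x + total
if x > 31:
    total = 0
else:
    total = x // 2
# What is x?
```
Trace:
  x=4
  x=4, total=23
  x=4, total=23
  x=27, total=23
  x=27, total=13

Final answer: 27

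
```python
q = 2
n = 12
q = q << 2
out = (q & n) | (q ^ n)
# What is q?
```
Trace:
  q=2
  q=2, n=12
  q=8, n=12
  q=8, n=12, out=12

Final answer: 8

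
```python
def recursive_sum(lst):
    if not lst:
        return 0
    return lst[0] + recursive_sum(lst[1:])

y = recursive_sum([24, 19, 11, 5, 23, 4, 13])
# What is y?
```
Call trace:
recursive_sum(lst=[24, 19, 11, 5, 23, 4, 13])
  recursive_sum(lst=[19, 11, 5, 23, 4, 13])
    recursive_sum(lst=[11, 5, 23, 4, 13])
      recursive_sum(lst=[5, 23, 4, 13])
        recursive_sum(lst=[23, 4, 13])
          recursive_sum(lst=[4, 13])
            recursive_sum(lst=[13])
              recursive_sum(lst=[])
              -> return 0
            -> return 13
          -> return 17
        -> return 40
      -> return 45
    -> return 56
  -> return 75
-> return 99

Final answer: 99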